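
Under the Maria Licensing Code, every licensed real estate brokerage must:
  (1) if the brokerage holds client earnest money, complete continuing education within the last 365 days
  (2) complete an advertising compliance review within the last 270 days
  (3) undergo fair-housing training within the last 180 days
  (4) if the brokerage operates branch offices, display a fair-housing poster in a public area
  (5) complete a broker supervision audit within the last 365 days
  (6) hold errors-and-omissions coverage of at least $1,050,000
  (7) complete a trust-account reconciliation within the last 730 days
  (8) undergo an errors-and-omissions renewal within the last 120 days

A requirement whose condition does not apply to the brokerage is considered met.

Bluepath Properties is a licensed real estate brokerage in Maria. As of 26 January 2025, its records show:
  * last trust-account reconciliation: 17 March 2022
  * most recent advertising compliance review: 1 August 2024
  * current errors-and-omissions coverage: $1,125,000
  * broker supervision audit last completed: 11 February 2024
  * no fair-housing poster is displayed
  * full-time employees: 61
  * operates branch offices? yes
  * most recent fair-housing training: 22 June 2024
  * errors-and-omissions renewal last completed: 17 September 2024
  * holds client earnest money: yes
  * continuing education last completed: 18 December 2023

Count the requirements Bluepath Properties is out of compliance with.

5

1. condition 'holds client earnest money' holds; continuing education 405 days ago vs limit 365 → not met
2. advertising compliance review 178 days ago vs limit 270 → met
3. fair-housing training 218 days ago vs limit 180 → not met
4. condition 'operates branch offices' holds; fair-housing poster absent → not met
5. broker supervision audit 350 days ago vs limit 365 → met
6. errors-and-omissions coverage $1,125,000 ≥ $1,050,000 → met
7. trust-account reconciliation 1046 days ago vs limit 730 → not met
8. errors-and-omissions renewal 131 days ago vs limit 120 → not met
Not met: 5 of 8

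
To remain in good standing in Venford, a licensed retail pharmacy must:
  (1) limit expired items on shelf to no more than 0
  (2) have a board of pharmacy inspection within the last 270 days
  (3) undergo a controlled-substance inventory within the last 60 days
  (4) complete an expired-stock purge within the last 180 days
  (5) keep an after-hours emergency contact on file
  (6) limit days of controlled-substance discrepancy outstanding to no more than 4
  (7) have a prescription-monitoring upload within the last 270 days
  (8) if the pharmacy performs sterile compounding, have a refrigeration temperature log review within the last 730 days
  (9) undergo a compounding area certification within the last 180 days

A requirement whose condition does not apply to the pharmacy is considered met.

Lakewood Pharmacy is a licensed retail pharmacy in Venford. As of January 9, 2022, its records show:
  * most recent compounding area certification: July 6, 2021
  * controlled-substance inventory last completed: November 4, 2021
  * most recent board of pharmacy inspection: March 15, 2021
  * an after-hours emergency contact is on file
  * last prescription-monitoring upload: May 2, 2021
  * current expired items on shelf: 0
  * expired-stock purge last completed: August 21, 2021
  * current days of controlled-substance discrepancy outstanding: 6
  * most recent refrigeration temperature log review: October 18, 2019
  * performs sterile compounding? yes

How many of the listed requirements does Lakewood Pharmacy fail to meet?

5

1. expired items on shelf 0 ≤ 0 → met
2. board of pharmacy inspection 300 days ago vs limit 270 → not met
3. controlled-substance inventory 66 days ago vs limit 60 → not met
4. expired-stock purge 141 days ago vs limit 180 → met
5. after-hours emergency contact present → met
6. days of controlled-substance discrepancy outstanding 6 > 4 → not met
7. prescription-monitoring upload 252 days ago vs limit 270 → met
8. condition 'performs sterile compounding' holds; refrigeration temperature log review 814 days ago vs limit 730 → not met
9. compounding area certification 187 days ago vs limit 180 → not met
Not met: 5 of 9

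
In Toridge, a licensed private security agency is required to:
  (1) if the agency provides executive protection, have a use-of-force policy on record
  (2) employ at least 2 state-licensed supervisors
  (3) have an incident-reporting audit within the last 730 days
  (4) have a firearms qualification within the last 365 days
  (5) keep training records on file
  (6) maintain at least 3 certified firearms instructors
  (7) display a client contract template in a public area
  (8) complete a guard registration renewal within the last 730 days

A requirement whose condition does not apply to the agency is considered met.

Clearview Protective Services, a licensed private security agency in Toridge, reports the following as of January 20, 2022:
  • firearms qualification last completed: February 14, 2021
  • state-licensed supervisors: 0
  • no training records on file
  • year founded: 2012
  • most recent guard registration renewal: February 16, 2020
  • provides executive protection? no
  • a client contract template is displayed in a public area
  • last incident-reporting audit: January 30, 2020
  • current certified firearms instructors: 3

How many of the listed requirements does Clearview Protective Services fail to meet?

2

1. condition 'provides executive protection' does not hold → requirement n/a → met
2. state-licensed supervisors 0 < 2 → not met
3. incident-reporting audit 721 days ago vs limit 730 → met
4. firearms qualification 340 days ago vs limit 365 → met
5. training records absent → not met
6. certified firearms instructors 3 ≥ 3 → met
7. client contract template present → met
8. guard registration renewal 704 days ago vs limit 730 → met
Not met: 2 of 8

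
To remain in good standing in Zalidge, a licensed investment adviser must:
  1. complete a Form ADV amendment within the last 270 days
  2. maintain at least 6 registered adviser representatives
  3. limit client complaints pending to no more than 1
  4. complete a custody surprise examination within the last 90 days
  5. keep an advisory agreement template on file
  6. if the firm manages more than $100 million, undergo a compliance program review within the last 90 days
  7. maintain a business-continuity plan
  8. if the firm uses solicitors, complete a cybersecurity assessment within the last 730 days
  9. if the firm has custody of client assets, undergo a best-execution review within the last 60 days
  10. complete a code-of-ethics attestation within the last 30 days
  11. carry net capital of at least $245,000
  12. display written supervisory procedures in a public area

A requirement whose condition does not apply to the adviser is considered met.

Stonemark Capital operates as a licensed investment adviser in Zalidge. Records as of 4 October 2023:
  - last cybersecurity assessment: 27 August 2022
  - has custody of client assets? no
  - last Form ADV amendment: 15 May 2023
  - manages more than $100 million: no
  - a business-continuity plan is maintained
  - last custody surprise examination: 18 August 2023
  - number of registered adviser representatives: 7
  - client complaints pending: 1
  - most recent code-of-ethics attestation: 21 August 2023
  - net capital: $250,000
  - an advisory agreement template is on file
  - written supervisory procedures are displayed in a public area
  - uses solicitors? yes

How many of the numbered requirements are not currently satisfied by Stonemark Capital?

1

1. Form ADV amendment 142 days ago vs limit 270 → met
2. registered adviser representatives 7 ≥ 6 → met
3. client complaints pending 1 ≤ 1 → met
4. custody surprise examination 47 days ago vs limit 90 → met
5. advisory agreement template present → met
6. condition 'manages more than $100 million' does not hold → requirement n/a → met
7. business-continuity plan present → met
8. condition 'uses solicitors' holds; cybersecurity assessment 403 days ago vs limit 730 → met
9. condition 'has custody of client assets' does not hold → requirement n/a → met
10. code-of-ethics attestation 44 days ago vs limit 30 → not met
11. net capital $250,000 ≥ $245,000 → met
12. written supervisory procedures present → met
Not met: 1 of 12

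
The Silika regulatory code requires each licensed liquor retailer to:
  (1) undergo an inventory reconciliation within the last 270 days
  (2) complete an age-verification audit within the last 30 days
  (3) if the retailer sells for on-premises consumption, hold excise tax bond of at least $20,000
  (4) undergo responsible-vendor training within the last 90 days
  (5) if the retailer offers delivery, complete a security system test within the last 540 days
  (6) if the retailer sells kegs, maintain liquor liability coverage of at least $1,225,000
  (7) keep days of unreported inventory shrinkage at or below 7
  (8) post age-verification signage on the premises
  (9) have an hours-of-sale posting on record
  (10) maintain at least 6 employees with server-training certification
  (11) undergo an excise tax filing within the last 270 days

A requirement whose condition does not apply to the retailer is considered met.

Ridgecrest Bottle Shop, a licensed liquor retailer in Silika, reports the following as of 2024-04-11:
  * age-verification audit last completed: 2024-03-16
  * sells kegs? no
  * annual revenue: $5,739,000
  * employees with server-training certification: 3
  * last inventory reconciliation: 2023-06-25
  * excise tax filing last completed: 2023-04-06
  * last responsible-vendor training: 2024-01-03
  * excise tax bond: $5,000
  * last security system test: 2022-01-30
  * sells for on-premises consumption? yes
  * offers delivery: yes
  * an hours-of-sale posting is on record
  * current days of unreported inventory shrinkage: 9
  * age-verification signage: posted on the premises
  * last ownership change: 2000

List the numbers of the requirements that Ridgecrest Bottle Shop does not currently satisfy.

1. inventory reconciliation 291 days ago vs limit 270 → not met
2. age-verification audit 26 days ago vs limit 30 → met
3. condition 'sells for on-premises consumption' holds; excise tax bond $5,000 < $20,000 → not met
4. responsible-vendor training 99 days ago vs limit 90 → not met
5. condition 'offers delivery' holds; security system test 802 days ago vs limit 540 → not met
6. condition 'sells kegs' does not hold → requirement n/a → met
7. days of unreported inventory shrinkage 9 > 7 → not met
8. age-verification signage present → met
9. hours-of-sale posting present → met
10. employees with server-training certification 3 < 6 → not met
11. excise tax filing 371 days ago vs limit 270 → not met
Not met: 1, 3, 4, 5, 7, 10, 11

1, 3, 4, 5, 7, 10, 11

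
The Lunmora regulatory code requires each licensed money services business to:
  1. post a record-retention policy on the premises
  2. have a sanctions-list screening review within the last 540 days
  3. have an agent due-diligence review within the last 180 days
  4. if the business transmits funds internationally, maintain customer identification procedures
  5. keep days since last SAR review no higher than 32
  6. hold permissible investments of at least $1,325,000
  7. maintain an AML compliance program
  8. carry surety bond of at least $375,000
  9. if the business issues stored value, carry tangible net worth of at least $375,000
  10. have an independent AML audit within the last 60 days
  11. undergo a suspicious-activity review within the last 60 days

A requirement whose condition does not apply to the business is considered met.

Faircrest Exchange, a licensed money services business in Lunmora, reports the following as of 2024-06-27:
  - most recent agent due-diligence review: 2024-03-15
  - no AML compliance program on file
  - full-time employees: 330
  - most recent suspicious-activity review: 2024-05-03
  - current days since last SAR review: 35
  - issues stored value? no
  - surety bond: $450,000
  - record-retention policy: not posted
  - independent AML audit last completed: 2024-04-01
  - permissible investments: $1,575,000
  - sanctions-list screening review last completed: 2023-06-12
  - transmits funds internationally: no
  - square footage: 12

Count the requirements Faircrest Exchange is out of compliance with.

4

1. record-retention policy absent → not met
2. sanctions-list screening review 381 days ago vs limit 540 → met
3. agent due-diligence review 104 days ago vs limit 180 → met
4. condition 'transmits funds internationally' does not hold → requirement n/a → met
5. days since last SAR review 35 > 32 → not met
6. permissible investments $1,575,000 ≥ $1,325,000 → met
7. AML compliance program absent → not met
8. surety bond $450,000 ≥ $375,000 → met
9. condition 'issues stored value' does not hold → requirement n/a → met
10. independent AML audit 87 days ago vs limit 60 → not met
11. suspicious-activity review 55 days ago vs limit 60 → met
Not met: 4 of 11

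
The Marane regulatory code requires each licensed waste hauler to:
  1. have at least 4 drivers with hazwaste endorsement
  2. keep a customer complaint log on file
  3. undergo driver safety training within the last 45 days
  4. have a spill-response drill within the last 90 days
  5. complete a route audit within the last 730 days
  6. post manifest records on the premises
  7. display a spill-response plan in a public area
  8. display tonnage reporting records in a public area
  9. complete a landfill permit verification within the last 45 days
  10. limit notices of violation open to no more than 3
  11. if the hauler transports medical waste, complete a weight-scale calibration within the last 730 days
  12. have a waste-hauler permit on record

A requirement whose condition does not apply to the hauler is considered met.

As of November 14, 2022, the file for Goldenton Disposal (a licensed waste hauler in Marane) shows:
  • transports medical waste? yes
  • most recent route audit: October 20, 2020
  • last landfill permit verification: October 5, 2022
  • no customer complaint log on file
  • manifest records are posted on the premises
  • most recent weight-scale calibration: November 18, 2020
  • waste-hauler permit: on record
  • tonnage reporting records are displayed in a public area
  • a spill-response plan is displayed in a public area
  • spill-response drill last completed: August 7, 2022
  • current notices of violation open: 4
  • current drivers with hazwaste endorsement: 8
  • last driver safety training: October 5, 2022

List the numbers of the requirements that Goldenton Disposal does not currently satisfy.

2, 4, 5, 10

1. drivers with hazwaste endorsement 8 ≥ 4 → met
2. customer complaint log absent → not met
3. driver safety training 40 days ago vs limit 45 → met
4. spill-response drill 99 days ago vs limit 90 → not met
5. route audit 755 days ago vs limit 730 → not met
6. manifest records present → met
7. spill-response plan present → met
8. tonnage reporting records present → met
9. landfill permit verification 40 days ago vs limit 45 → met
10. notices of violation open 4 > 3 → not met
11. condition 'transports medical waste' holds; weight-scale calibration 726 days ago vs limit 730 → met
12. waste-hauler permit present → met
Not met: 2, 4, 5, 10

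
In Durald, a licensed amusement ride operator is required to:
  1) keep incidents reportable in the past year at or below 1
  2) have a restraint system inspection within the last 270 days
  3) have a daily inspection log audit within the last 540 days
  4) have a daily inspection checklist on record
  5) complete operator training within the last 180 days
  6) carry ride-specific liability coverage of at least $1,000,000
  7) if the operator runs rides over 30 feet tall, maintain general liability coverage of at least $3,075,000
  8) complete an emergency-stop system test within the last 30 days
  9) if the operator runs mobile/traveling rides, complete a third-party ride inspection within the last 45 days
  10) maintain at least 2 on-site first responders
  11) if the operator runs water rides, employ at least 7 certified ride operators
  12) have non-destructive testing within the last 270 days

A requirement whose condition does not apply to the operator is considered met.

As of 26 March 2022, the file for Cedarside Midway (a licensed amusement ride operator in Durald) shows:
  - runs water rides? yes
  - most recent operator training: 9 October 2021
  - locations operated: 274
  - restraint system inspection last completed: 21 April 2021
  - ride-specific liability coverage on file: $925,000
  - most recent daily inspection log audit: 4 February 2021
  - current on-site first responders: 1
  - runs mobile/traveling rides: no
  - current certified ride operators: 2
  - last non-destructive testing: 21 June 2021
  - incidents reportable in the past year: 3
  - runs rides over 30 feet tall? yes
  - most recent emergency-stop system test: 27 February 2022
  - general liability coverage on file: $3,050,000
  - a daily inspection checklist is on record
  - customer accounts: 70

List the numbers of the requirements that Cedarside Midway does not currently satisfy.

1. incidents reportable in the past year 3 > 1 → not met
2. restraint system inspection 339 days ago vs limit 270 → not met
3. daily inspection log audit 415 days ago vs limit 540 → met
4. daily inspection checklist present → met
5. operator training 168 days ago vs limit 180 → met
6. ride-specific liability coverage $925,000 < $1,000,000 → not met
7. condition 'runs rides over 30 feet tall' holds; general liability coverage $3,050,000 < $3,075,000 → not met
8. emergency-stop system test 27 days ago vs limit 30 → met
9. condition 'runs mobile/traveling rides' does not hold → requirement n/a → met
10. on-site first responders 1 < 2 → not met
11. condition 'runs water rides' holds; certified ride operators 2 < 7 → not met
12. non-destructive testing 278 days ago vs limit 270 → not met
Not met: 1, 2, 6, 7, 10, 11, 12

1, 2, 6, 7, 10, 11, 12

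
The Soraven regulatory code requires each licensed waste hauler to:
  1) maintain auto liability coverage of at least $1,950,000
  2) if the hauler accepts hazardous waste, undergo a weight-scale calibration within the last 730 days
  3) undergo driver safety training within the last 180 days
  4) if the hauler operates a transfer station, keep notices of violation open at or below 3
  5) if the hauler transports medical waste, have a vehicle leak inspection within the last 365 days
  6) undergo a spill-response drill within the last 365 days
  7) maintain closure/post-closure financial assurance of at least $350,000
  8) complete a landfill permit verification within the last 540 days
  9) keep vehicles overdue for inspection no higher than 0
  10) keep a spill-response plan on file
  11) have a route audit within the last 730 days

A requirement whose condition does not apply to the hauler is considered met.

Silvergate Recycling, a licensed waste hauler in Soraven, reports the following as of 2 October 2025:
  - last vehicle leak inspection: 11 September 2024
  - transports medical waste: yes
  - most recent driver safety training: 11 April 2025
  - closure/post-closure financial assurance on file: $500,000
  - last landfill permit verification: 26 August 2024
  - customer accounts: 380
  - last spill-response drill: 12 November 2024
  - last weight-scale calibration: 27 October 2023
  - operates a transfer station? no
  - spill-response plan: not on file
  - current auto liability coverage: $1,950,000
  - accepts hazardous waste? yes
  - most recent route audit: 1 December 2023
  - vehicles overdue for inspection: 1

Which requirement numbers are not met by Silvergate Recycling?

1. auto liability coverage $1,950,000 ≥ $1,950,000 → met
2. condition 'accepts hazardous waste' holds; weight-scale calibration 706 days ago vs limit 730 → met
3. driver safety training 174 days ago vs limit 180 → met
4. condition 'operates a transfer station' does not hold → requirement n/a → met
5. condition 'transports medical waste' holds; vehicle leak inspection 386 days ago vs limit 365 → not met
6. spill-response drill 324 days ago vs limit 365 → met
7. closure/post-closure financial assurance $500,000 ≥ $350,000 → met
8. landfill permit verification 402 days ago vs limit 540 → met
9. vehicles overdue for inspection 1 > 0 → not met
10. spill-response plan absent → not met
11. route audit 671 days ago vs limit 730 → met
Not met: 5, 9, 10

5, 9, 10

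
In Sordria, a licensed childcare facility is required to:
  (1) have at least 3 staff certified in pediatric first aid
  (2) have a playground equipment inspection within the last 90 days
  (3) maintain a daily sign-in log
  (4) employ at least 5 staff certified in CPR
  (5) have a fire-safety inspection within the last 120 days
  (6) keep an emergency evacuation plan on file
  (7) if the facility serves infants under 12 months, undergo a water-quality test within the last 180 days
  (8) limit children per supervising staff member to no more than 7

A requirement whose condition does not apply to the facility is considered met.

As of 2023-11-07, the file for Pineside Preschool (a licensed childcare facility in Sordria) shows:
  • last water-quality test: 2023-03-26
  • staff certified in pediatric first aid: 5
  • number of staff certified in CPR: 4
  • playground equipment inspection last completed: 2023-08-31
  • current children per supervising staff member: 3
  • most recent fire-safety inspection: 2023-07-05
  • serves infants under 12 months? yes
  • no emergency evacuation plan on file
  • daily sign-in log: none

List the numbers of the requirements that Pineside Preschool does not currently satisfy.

1. staff certified in pediatric first aid 5 ≥ 3 → met
2. playground equipment inspection 68 days ago vs limit 90 → met
3. daily sign-in log absent → not met
4. staff certified in CPR 4 < 5 → not met
5. fire-safety inspection 125 days ago vs limit 120 → not met
6. emergency evacuation plan absent → not met
7. condition 'serves infants under 12 months' holds; water-quality test 226 days ago vs limit 180 → not met
8. children per supervising staff member 3 ≤ 7 → met
Not met: 3, 4, 5, 6, 7

3, 4, 5, 6, 7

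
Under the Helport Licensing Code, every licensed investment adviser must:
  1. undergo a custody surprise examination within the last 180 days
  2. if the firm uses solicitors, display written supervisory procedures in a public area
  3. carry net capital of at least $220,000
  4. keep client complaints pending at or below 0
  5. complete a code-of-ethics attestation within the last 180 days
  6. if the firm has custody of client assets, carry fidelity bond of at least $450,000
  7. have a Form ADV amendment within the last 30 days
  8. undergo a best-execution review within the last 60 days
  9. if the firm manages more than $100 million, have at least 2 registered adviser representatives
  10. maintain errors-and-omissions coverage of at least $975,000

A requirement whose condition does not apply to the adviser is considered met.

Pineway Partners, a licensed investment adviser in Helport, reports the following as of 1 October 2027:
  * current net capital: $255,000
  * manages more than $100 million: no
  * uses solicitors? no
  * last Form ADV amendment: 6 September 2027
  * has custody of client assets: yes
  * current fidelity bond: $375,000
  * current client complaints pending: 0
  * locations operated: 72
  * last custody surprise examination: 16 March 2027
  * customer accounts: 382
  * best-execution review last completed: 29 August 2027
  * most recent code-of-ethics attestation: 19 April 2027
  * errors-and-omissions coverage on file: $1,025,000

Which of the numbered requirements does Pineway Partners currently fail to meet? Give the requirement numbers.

1. custody surprise examination 199 days ago vs limit 180 → not met
2. condition 'uses solicitors' does not hold → requirement n/a → met
3. net capital $255,000 ≥ $220,000 → met
4. client complaints pending 0 ≤ 0 → met
5. code-of-ethics attestation 165 days ago vs limit 180 → met
6. condition 'has custody of client assets' holds; fidelity bond $375,000 < $450,000 → not met
7. Form ADV amendment 25 days ago vs limit 30 → met
8. best-execution review 33 days ago vs limit 60 → met
9. condition 'manages more than $100 million' does not hold → requirement n/a → met
10. errors-and-omissions coverage $1,025,000 ≥ $975,000 → met
Not met: 1, 6

1, 6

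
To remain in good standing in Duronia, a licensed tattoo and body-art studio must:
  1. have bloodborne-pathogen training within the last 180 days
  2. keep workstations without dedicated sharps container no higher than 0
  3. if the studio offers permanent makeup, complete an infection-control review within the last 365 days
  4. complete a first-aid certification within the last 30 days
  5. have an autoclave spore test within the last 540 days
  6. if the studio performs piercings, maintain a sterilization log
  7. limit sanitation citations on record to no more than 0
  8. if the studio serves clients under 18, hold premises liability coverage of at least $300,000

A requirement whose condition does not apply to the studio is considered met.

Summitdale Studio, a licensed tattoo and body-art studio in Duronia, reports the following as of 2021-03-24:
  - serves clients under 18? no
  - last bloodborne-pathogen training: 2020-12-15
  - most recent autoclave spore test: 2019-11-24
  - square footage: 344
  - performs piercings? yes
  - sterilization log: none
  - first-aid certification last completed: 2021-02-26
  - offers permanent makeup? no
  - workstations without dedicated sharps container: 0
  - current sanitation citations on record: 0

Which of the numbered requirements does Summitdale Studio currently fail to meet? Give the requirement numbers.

1. bloodborne-pathogen training 99 days ago vs limit 180 → met
2. workstations without dedicated sharps container 0 ≤ 0 → met
3. condition 'offers permanent makeup' does not hold → requirement n/a → met
4. first-aid certification 26 days ago vs limit 30 → met
5. autoclave spore test 486 days ago vs limit 540 → met
6. condition 'performs piercings' holds; sterilization log absent → not met
7. sanitation citations on record 0 ≤ 0 → met
8. condition 'serves clients under 18' does not hold → requirement n/a → met
Not met: 6

6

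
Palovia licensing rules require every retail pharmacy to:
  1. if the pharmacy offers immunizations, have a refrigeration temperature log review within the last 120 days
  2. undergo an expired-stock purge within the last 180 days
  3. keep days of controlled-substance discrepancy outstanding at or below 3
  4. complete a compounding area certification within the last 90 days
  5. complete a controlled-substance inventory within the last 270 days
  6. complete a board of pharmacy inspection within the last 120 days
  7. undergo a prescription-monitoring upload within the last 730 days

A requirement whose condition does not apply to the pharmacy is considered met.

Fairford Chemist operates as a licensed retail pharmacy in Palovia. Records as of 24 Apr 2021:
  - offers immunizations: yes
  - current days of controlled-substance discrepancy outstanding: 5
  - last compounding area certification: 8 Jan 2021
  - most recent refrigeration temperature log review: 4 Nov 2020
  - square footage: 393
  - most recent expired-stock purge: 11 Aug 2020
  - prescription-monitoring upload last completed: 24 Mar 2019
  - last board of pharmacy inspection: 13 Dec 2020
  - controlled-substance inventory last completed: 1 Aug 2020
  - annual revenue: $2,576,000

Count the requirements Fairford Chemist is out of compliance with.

6

1. condition 'offers immunizations' holds; refrigeration temperature log review 171 days ago vs limit 120 → not met
2. expired-stock purge 256 days ago vs limit 180 → not met
3. days of controlled-substance discrepancy outstanding 5 > 3 → not met
4. compounding area certification 106 days ago vs limit 90 → not met
5. controlled-substance inventory 266 days ago vs limit 270 → met
6. board of pharmacy inspection 132 days ago vs limit 120 → not met
7. prescription-monitoring upload 762 days ago vs limit 730 → not met
Not met: 6 of 7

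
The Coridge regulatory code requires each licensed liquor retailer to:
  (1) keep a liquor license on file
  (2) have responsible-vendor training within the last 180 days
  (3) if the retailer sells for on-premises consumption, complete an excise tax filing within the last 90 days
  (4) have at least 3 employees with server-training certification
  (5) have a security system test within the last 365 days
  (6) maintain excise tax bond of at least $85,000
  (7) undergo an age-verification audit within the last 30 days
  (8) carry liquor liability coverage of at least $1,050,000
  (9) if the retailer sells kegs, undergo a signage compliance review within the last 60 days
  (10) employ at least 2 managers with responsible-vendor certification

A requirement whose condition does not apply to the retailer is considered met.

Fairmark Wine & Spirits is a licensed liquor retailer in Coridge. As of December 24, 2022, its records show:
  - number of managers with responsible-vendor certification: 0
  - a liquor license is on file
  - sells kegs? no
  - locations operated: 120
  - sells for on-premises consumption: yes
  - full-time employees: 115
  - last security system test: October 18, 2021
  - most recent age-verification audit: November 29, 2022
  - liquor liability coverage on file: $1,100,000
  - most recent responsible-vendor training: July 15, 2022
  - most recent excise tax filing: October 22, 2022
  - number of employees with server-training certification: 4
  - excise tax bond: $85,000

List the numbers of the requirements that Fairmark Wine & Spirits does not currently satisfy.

1. liquor license present → met
2. responsible-vendor training 162 days ago vs limit 180 → met
3. condition 'sells for on-premises consumption' holds; excise tax filing 63 days ago vs limit 90 → met
4. employees with server-training certification 4 ≥ 3 → met
5. security system test 432 days ago vs limit 365 → not met
6. excise tax bond $85,000 ≥ $85,000 → met
7. age-verification audit 25 days ago vs limit 30 → met
8. liquor liability coverage $1,100,000 ≥ $1,050,000 → met
9. condition 'sells kegs' does not hold → requirement n/a → met
10. managers with responsible-vendor certification 0 < 2 → not met
Not met: 5, 10

5, 10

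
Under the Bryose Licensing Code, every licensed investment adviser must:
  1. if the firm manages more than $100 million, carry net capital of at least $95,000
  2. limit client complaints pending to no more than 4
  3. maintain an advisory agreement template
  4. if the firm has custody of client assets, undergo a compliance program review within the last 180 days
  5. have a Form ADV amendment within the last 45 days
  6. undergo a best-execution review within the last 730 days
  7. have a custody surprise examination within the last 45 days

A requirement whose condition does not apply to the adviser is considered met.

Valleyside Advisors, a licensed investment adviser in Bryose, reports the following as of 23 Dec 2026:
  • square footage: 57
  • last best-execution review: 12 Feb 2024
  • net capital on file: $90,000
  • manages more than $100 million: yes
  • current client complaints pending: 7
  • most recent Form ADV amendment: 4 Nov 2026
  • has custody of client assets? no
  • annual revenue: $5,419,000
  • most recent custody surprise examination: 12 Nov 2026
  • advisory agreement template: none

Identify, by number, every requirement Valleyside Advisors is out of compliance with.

1, 2, 3, 5, 6

1. condition 'manages more than $100 million' holds; net capital $90,000 < $95,000 → not met
2. client complaints pending 7 > 4 → not met
3. advisory agreement template absent → not met
4. condition 'has custody of client assets' does not hold → requirement n/a → met
5. Form ADV amendment 49 days ago vs limit 45 → not met
6. best-execution review 1045 days ago vs limit 730 → not met
7. custody surprise examination 41 days ago vs limit 45 → met
Not met: 1, 2, 3, 5, 6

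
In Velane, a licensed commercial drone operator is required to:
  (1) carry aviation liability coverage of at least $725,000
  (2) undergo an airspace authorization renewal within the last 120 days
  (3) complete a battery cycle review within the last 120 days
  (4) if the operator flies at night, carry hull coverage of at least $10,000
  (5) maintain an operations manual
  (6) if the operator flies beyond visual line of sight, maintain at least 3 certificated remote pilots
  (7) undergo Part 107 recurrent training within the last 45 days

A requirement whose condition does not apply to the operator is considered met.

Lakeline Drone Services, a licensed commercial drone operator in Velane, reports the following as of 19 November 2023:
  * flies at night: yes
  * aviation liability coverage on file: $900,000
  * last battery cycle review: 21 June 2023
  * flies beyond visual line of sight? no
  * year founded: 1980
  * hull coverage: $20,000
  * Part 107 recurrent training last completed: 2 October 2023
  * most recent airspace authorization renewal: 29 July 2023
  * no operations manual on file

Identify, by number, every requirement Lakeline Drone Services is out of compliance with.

1. aviation liability coverage $900,000 ≥ $725,000 → met
2. airspace authorization renewal 113 days ago vs limit 120 → met
3. battery cycle review 151 days ago vs limit 120 → not met
4. condition 'flies at night' holds; hull coverage $20,000 ≥ $10,000 → met
5. operations manual absent → not met
6. condition 'flies beyond visual line of sight' does not hold → requirement n/a → met
7. Part 107 recurrent training 48 days ago vs limit 45 → not met
Not met: 3, 5, 7

3, 5, 7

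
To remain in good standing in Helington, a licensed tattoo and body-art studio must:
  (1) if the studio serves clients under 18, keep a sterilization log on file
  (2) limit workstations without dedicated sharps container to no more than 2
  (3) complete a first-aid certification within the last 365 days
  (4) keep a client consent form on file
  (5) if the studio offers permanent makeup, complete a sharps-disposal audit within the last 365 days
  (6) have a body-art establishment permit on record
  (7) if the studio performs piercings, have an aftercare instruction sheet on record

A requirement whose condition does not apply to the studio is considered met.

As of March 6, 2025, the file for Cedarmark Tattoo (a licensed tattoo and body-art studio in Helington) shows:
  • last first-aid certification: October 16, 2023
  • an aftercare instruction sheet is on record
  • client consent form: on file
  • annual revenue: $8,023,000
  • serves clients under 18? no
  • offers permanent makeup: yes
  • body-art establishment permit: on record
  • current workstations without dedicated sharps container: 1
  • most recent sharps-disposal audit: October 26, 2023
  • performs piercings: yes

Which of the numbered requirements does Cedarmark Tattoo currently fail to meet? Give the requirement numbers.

1. condition 'serves clients under 18' does not hold → requirement n/a → met
2. workstations without dedicated sharps container 1 ≤ 2 → met
3. first-aid certification 507 days ago vs limit 365 → not met
4. client consent form present → met
5. condition 'offers permanent makeup' holds; sharps-disposal audit 497 days ago vs limit 365 → not met
6. body-art establishment permit present → met
7. condition 'performs piercings' holds; aftercare instruction sheet present → met
Not met: 3, 5

3, 5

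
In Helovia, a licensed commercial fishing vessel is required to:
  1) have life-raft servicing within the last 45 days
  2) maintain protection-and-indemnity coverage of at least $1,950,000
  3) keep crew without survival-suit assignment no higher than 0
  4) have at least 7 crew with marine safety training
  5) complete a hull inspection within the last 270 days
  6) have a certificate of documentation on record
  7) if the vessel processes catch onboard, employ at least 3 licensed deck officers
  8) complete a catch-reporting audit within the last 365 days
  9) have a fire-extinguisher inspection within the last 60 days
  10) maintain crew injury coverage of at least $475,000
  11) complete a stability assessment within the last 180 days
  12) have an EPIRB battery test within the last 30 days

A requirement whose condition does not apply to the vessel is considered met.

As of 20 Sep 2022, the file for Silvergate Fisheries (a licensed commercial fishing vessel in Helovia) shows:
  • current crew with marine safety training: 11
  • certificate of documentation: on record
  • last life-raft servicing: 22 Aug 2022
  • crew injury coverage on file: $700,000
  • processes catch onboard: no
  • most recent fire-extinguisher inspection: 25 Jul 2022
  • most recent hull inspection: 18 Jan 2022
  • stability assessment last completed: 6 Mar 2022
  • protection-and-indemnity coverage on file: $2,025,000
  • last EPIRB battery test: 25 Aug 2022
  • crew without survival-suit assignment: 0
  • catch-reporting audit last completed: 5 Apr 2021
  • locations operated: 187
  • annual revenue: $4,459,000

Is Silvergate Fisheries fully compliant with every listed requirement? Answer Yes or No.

1. life-raft servicing 29 days ago vs limit 45 → met
2. protection-and-indemnity coverage $2,025,000 ≥ $1,950,000 → met
3. crew without survival-suit assignment 0 ≤ 0 → met
4. crew with marine safety training 11 ≥ 7 → met
5. hull inspection 245 days ago vs limit 270 → met
6. certificate of documentation present → met
7. condition 'processes catch onboard' does not hold → requirement n/a → met
8. catch-reporting audit 533 days ago vs limit 365 → not met
9. fire-extinguisher inspection 57 days ago vs limit 60 → met
10. crew injury coverage $700,000 ≥ $475,000 → met
11. stability assessment 198 days ago vs limit 180 → not met
12. EPIRB battery test 26 days ago vs limit 30 → met
Not met: 8, 11

No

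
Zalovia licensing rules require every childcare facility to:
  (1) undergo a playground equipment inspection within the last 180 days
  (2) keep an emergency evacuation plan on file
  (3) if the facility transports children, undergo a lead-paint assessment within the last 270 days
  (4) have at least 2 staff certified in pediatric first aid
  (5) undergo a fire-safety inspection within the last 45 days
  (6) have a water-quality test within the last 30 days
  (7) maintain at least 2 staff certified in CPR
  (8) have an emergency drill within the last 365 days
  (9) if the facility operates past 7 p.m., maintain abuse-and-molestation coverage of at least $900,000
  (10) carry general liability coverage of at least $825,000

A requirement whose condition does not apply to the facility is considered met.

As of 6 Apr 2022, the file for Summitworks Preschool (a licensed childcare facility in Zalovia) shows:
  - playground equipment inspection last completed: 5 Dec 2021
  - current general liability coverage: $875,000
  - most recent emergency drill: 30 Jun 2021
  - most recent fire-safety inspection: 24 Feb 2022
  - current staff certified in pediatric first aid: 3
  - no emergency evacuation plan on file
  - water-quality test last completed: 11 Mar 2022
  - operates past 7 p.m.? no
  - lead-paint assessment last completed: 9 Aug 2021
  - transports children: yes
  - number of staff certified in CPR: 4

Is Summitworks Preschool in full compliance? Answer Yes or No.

No

1. playground equipment inspection 122 days ago vs limit 180 → met
2. emergency evacuation plan absent → not met
3. condition 'transports children' holds; lead-paint assessment 240 days ago vs limit 270 → met
4. staff certified in pediatric first aid 3 ≥ 2 → met
5. fire-safety inspection 41 days ago vs limit 45 → met
6. water-quality test 26 days ago vs limit 30 → met
7. staff certified in CPR 4 ≥ 2 → met
8. emergency drill 280 days ago vs limit 365 → met
9. condition 'operates past 7 p.m.' does not hold → requirement n/a → met
10. general liability coverage $875,000 ≥ $825,000 → met
Not met: 2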